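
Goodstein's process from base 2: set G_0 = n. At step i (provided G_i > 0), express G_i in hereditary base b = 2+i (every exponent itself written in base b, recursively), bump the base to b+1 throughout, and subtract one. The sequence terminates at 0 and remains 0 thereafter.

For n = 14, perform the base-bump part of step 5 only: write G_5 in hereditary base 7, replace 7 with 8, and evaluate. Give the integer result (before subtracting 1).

134404972

G_0 = 14. HB_2(14) = 2^(2 + 1) + 2^2 + 2. Bump = 111. G_1 = 110.
G_1 = 110. HB_3(110) = 3^(3 + 1) + 3^3 + 2. Bump = 1282. G_2 = 1281.
G_2 = 1281. HB_4(1281) = 4^(4 + 1) + 4^4 + 1. Bump = 18751. G_3 = 18750.
G_3 = 18750. HB_5(18750) = 5^(5 + 1) + 5^5. Bump = 326592. G_4 = 326591.
G_4 = 326591. HB_6(326591) = 6^(6 + 1) + 5·6^5 + 5·6^4 + 5·6^3 + 5·6^2 + 5·6 + 5. Bump = 5862841. G_5 = 5862840.
G_5 = 5862840. HB_7(5862840) = 7^(7 + 1) + 5·7^5 + 5·7^4 + 5·7^3 + 5·7^2 + 5·7 + 4. Bump = 134404972. G_6 = 134404971.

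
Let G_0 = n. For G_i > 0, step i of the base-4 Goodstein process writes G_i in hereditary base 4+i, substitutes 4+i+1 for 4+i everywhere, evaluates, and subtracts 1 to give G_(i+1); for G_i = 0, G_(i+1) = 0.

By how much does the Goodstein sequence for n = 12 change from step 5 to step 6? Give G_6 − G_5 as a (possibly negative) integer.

1

[0] 12 ≡ 3·4 (base 4). Lift 5: 15. −1: 14.
[1] 14 ≡ 2·5 + 4 (base 5). Lift 6: 16. −1: 15.
[2] 15 ≡ 2·6 + 3 (base 6). Lift 7: 17. −1: 16.
[3] 16 ≡ 2·7 + 2 (base 7). Lift 8: 18. −1: 17.
[4] 17 ≡ 2·8 + 1 (base 8). Lift 9: 19. −1: 18.
[5] 18 ≡ 2·9 (base 9). Lift 10: 20. −1: 19.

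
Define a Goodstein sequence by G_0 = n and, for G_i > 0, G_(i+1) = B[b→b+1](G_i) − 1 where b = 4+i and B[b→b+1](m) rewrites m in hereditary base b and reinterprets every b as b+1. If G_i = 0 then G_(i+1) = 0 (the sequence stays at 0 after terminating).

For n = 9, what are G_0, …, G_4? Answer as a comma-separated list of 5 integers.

(0) 9|_4 = 2·4 + 1 ↦ 2·5 + 1|_5 = 11 ⇒ 10
(1) 10|_5 = 2·5 ↦ 2·6|_6 = 12 ⇒ 11
(2) 11|_6 = 6 + 5 ↦ 7 + 5|_7 = 12 ⇒ 11
(3) 11|_7 = 7 + 4 ↦ 8 + 4|_8 = 12 ⇒ 11

9, 10, 11, 11, 11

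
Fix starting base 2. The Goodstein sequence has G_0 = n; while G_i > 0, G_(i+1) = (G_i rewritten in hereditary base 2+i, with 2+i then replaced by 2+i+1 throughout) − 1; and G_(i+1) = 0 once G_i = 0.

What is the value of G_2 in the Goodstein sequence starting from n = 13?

13 —HB2→ 2^(2 + 1) + 2^2 + 1 —bump→ 3^(3 + 1) + 3^3 + 1 = 109 —(−1)→ 108
108 —HB3→ 3^(3 + 1) + 3^3 —bump→ 4^(4 + 1) + 4^4 = 1280 —(−1)→ 1279
1279 —HB4→ 4^(4 + 1) + 3·4^3 + 3·4^2 + 3·4 + 3 —bump→ 5^(5 + 1) + 3·5^3 + 3·5^2 + 3·5 + 3 = 16093 —(−1)→ 16092

1279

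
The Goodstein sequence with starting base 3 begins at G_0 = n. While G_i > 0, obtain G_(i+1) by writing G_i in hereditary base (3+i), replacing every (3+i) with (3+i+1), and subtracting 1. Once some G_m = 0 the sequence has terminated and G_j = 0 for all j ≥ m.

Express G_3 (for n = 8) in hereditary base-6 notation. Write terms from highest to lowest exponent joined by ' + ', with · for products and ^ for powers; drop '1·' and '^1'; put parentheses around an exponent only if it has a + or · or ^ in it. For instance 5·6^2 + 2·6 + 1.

[0] 8 ≡ 2·3 + 2 (base 3). Lift 4: 10. −1: 9.
[1] 9 ≡ 2·4 + 1 (base 4). Lift 5: 11. −1: 10.
[2] 10 ≡ 2·5 (base 5). Lift 6: 12. −1: 11.
[3] 11 ≡ 6 + 5 (base 6). Lift 7: 12. −1: 11.

6 + 5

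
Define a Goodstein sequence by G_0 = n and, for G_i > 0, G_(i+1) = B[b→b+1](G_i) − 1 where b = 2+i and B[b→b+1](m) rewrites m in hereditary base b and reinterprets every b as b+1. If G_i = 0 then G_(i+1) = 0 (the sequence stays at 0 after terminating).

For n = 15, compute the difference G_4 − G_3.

307841

step 0: 15 = 2^(2 + 1) + 2^2 + 2 + 1; sub 3 for 2: 3^(3 + 1) + 3^3 + 3 + 1; = 112; G_1 = 112−1 = 111
step 1: 111 = 3^(3 + 1) + 3^3 + 3; sub 4 for 3: 4^(4 + 1) + 4^4 + 4; = 1284; G_2 = 1284−1 = 1283
step 2: 1283 = 4^(4 + 1) + 4^4 + 3; sub 5 for 4: 5^(5 + 1) + 5^5 + 3; = 18753; G_3 = 18753−1 = 18752
step 3: 18752 = 5^(5 + 1) + 5^5 + 2; sub 6 for 5: 6^(6 + 1) + 6^6 + 2; = 326594; G_4 = 326594−1 = 326593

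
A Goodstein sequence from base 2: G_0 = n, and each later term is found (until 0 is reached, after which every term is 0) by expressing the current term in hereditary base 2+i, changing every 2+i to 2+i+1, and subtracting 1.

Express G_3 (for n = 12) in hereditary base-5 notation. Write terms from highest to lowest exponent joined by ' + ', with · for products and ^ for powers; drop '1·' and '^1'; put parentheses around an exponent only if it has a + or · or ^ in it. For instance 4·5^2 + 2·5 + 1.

5^(5 + 1) + 2·5^2 + 2·5

G_0=12  [base 2] 2^(2 + 1) + 2^2  →[2↦3]→  3^(3 + 1) + 3^3 = 108  −1 ⇒ G_1=107
G_1=107  [base 3] 3^(3 + 1) + 2·3^2 + 2·3 + 2  →[3↦4]→  4^(4 + 1) + 2·4^2 + 2·4 + 2 = 1066  −1 ⇒ G_2=1065
G_2=1065  [base 4] 4^(4 + 1) + 2·4^2 + 2·4 + 1  →[4↦5]→  5^(5 + 1) + 2·5^2 + 2·5 + 1 = 15686  −1 ⇒ G_3=15685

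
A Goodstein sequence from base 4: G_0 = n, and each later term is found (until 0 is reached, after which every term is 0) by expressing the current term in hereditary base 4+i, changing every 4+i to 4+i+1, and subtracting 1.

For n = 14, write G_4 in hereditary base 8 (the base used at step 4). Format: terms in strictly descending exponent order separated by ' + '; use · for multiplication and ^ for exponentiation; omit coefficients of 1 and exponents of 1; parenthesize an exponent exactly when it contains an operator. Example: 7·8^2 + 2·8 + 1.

2·8 + 5

[0] 14 ≡ 3·4 + 2 (base 4). Lift 5: 17. −1: 16.
[1] 16 ≡ 3·5 + 1 (base 5). Lift 6: 19. −1: 18.
[2] 18 ≡ 3·6 (base 6). Lift 7: 21. −1: 20.
[3] 20 ≡ 2·7 + 6 (base 7). Lift 8: 22. −1: 21.
[4] 21 ≡ 2·8 + 5 (base 8). Lift 9: 23. −1: 22.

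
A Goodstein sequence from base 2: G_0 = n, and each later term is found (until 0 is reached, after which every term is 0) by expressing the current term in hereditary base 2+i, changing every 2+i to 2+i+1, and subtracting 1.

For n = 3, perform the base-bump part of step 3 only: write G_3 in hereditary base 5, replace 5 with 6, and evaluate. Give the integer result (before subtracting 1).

2

base 2: 3 = 2 + 1; at 3: 3 + 1 = 4; next = 3
base 3: 3 = 3; at 4: 4 = 4; next = 3
base 4: 3 = 3; at 5: 3 = 3; next = 2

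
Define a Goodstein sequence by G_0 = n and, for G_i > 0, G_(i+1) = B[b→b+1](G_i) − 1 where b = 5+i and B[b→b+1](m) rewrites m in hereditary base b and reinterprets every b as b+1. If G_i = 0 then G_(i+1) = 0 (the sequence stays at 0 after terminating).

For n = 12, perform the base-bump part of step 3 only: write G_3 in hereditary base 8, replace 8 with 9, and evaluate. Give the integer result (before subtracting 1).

12 —HB5→ 2·5 + 2 —bump→ 2·6 + 2 = 14 —(−1)→ 13
13 —HB6→ 2·6 + 1 —bump→ 2·7 + 1 = 15 —(−1)→ 14
14 —HB7→ 2·7 —bump→ 2·8 = 16 —(−1)→ 15
15 —HB8→ 8 + 7 —bump→ 9 + 7 = 16 —(−1)→ 15

16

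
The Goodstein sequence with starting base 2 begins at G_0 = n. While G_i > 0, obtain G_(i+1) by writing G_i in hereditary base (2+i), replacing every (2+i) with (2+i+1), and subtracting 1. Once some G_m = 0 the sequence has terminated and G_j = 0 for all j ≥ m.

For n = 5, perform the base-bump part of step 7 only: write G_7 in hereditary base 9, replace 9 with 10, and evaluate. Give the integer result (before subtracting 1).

3326

[0] 5 ≡ 2^2 + 1 (base 2). Lift 3: 28. −1: 27.
[1] 27 ≡ 3^3 (base 3). Lift 4: 256. −1: 255.
[2] 255 ≡ 3·4^3 + 3·4^2 + 3·4 + 3 (base 4). Lift 5: 468. −1: 467.
[3] 467 ≡ 3·5^3 + 3·5^2 + 3·5 + 2 (base 5). Lift 6: 776. −1: 775.
[4] 775 ≡ 3·6^3 + 3·6^2 + 3·6 + 1 (base 6). Lift 7: 1198. −1: 1197.
[5] 1197 ≡ 3·7^3 + 3·7^2 + 3·7 (base 7). Lift 8: 1752. −1: 1751.
[6] 1751 ≡ 3·8^3 + 3·8^2 + 2·8 + 7 (base 8). Lift 9: 2455. −1: 2454.
[7] 2454 ≡ 3·9^3 + 3·9^2 + 2·9 + 6 (base 9). Lift 10: 3326. −1: 3325.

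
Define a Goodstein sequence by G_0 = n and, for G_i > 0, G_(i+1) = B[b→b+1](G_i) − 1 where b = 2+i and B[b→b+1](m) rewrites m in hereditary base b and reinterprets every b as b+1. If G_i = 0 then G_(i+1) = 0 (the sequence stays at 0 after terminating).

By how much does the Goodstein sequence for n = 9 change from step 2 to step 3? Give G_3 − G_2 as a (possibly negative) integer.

step 0: 9 = 2^(2 + 1) + 1; sub 3 for 2: 3^(3 + 1) + 1; = 82; G_1 = 82−1 = 81
step 1: 81 = 3^(3 + 1); sub 4 for 3: 4^(4 + 1); = 1024; G_2 = 1024−1 = 1023
step 2: 1023 = 3·4^4 + 3·4^3 + 3·4^2 + 3·4 + 3; sub 5 for 4: 3·5^5 + 3·5^3 + 3·5^2 + 3·5 + 3; = 9843; G_3 = 9843−1 = 9842

8819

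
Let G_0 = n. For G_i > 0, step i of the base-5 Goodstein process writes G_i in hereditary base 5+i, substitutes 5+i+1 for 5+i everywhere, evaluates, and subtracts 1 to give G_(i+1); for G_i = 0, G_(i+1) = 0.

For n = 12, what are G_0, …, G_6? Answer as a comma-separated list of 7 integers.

G_0=12  [base 5] 2·5 + 2  →[5↦6]→  2·6 + 2 = 14  −1 ⇒ G_1=13
G_1=13  [base 6] 2·6 + 1  →[6↦7]→  2·7 + 1 = 15  −1 ⇒ G_2=14
G_2=14  [base 7] 2·7  →[7↦8]→  2·8 = 16  −1 ⇒ G_3=15
G_3=15  [base 8] 8 + 7  →[8↦9]→  9 + 7 = 16  −1 ⇒ G_4=15
G_4=15  [base 9] 9 + 6  →[9↦10]→  10 + 6 = 16  −1 ⇒ G_5=15
G_5=15  [base 10] 10 + 5  →[10↦11]→  11 + 5 = 16  −1 ⇒ G_6=15

12, 13, 14, 15, 15, 15, 15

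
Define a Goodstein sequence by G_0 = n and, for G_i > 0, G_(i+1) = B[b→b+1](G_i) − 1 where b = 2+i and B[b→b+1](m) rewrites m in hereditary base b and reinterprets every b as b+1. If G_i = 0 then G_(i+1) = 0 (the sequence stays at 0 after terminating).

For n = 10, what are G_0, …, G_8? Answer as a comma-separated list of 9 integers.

[0] 10 ≡ 2^(2 + 1) + 2 (base 2). Lift 3: 84. −1: 83.
[1] 83 ≡ 3^(3 + 1) + 2 (base 3). Lift 4: 1026. −1: 1025.
[2] 1025 ≡ 4^(4 + 1) + 1 (base 4). Lift 5: 15626. −1: 15625.
[3] 15625 ≡ 5^(5 + 1) (base 5). Lift 6: 279936. −1: 279935.
[4] 279935 ≡ 5·6^6 + 5·6^5 + 5·6^4 + 5·6^3 + 5·6^2 + 5·6 + 5 (base 6). Lift 7: 4215755. −1: 4215754.
[5] 4215754 ≡ 5·7^7 + 5·7^5 + 5·7^4 + 5·7^3 + 5·7^2 + 5·7 + 4 (base 7). Lift 8: 84073324. −1: 84073323.
[6] 84073323 ≡ 5·8^8 + 5·8^5 + 5·8^4 + 5·8^3 + 5·8^2 + 5·8 + 3 (base 8). Lift 9: 1937434593. −1: 1937434592.
[7] 1937434592 ≡ 5·9^9 + 5·9^5 + 5·9^4 + 5·9^3 + 5·9^2 + 5·9 + 2 (base 9). Lift 10: 50000555552. −1: 50000555551.

10, 83, 1025, 15625, 279935, 4215754, 84073323, 1937434592, 50000555551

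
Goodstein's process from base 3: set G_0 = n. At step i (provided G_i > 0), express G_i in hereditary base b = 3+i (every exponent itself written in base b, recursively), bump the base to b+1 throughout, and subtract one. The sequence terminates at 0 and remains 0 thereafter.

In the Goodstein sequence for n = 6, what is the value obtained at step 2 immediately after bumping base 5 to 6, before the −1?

8

i=0: 6 = 2·3 (b=3); 3→4: 2·4 = 8; 8−1 = 7
i=1: 7 = 4 + 3 (b=4); 4→5: 5 + 3 = 8; 8−1 = 7
i=2: 7 = 5 + 2 (b=5); 5→6: 6 + 2 = 8; 8−1 = 7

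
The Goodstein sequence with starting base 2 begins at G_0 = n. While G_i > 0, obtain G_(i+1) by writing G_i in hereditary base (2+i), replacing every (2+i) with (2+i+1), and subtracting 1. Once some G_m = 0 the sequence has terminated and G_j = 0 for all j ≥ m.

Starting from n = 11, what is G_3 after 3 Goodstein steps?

base 2: 11 = 2^(2 + 1) + 2 + 1; at 3: 3^(3 + 1) + 3 + 1 = 85; next = 84
base 3: 84 = 3^(3 + 1) + 3; at 4: 4^(4 + 1) + 4 = 1028; next = 1027
base 4: 1027 = 4^(4 + 1) + 3; at 5: 5^(5 + 1) + 3 = 15628; next = 15627
base 5: 15627 = 5^(5 + 1) + 2; at 6: 6^(6 + 1) + 2 = 279938; next = 279937

15627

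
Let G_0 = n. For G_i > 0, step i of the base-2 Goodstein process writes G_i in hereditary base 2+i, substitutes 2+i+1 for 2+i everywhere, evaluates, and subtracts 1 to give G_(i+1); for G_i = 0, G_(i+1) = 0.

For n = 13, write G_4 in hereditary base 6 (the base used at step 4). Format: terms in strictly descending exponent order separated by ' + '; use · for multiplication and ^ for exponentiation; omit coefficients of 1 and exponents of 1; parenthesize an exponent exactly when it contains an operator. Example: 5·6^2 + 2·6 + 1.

G_0=13  [base 2] 2^(2 + 1) + 2^2 + 1  →[2↦3]→  3^(3 + 1) + 3^3 + 1 = 109  −1 ⇒ G_1=108
G_1=108  [base 3] 3^(3 + 1) + 3^3  →[3↦4]→  4^(4 + 1) + 4^4 = 1280  −1 ⇒ G_2=1279
G_2=1279  [base 4] 4^(4 + 1) + 3·4^3 + 3·4^2 + 3·4 + 3  →[4↦5]→  5^(5 + 1) + 3·5^3 + 3·5^2 + 3·5 + 3 = 16093  −1 ⇒ G_3=16092
G_3=16092  [base 5] 5^(5 + 1) + 3·5^3 + 3·5^2 + 3·5 + 2  →[5↦6]→  6^(6 + 1) + 3·6^3 + 3·6^2 + 3·6 + 2 = 280712  −1 ⇒ G_4=280711

6^(6 + 1) + 3·6^3 + 3·6^2 + 3·6 + 1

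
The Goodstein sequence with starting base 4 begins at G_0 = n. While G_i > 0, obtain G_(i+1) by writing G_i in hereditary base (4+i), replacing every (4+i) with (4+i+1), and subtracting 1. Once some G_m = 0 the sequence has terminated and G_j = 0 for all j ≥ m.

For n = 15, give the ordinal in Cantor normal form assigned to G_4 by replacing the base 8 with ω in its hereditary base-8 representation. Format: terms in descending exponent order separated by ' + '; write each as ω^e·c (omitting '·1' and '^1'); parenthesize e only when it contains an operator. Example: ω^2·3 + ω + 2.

ω·2 + 7

(0) 15|_4 = 3·4 + 3 ↦ 3·5 + 3|_5 = 18 ⇒ 17
(1) 17|_5 = 3·5 + 2 ↦ 3·6 + 2|_6 = 20 ⇒ 19
(2) 19|_6 = 3·6 + 1 ↦ 3·7 + 1|_7 = 22 ⇒ 21
(3) 21|_7 = 3·7 ↦ 3·8|_8 = 24 ⇒ 23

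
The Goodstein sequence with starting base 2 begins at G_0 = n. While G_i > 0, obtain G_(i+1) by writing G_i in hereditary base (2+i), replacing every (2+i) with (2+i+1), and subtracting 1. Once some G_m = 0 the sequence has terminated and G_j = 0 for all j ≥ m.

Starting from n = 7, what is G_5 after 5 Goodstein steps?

base 2: 7 = 2^2 + 2 + 1; at 3: 3^3 + 3 + 1 = 31; next = 30
base 3: 30 = 3^3 + 3; at 4: 4^4 + 4 = 260; next = 259
base 4: 259 = 4^4 + 3; at 5: 5^5 + 3 = 3128; next = 3127
base 5: 3127 = 5^5 + 2; at 6: 6^6 + 2 = 46658; next = 46657
base 6: 46657 = 6^6 + 1; at 7: 7^7 + 1 = 823544; next = 823543

823543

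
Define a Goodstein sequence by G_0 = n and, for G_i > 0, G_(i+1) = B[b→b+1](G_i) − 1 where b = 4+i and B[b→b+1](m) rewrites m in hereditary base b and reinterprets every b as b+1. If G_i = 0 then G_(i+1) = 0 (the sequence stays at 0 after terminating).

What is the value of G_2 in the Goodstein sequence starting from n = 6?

G_0=6  [base 4] 4 + 2  →[4↦5]→  5 + 2 = 7  −1 ⇒ G_1=6
G_1=6  [base 5] 5 + 1  →[5↦6]→  6 + 1 = 7  −1 ⇒ G_2=6
G_2=6  [base 6] 6  →[6↦7]→  7 = 7  −1 ⇒ G_3=6

6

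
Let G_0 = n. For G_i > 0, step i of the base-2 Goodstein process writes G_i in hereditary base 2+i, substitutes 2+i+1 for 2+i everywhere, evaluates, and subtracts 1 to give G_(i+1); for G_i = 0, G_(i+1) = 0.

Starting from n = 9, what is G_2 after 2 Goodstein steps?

i=0: 9 = 2^(2 + 1) + 1 (b=2); 2→3: 3^(3 + 1) + 1 = 82; 82−1 = 81
i=1: 81 = 3^(3 + 1) (b=3); 3→4: 4^(4 + 1) = 1024; 1024−1 = 1023
i=2: 1023 = 3·4^4 + 3·4^3 + 3·4^2 + 3·4 + 3 (b=4); 4→5: 3·5^5 + 3·5^3 + 3·5^2 + 3·5 + 3 = 9843; 9843−1 = 9842

1023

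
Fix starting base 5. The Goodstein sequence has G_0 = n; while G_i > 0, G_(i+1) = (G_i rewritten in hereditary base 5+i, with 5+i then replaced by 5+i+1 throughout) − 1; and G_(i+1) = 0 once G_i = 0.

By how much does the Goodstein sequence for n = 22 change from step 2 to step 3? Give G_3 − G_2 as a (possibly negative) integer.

i=0: 22 = 4·5 + 2 (b=5); 5→6: 4·6 + 2 = 26; 26−1 = 25
i=1: 25 = 4·6 + 1 (b=6); 6→7: 4·7 + 1 = 29; 29−1 = 28
i=2: 28 = 4·7 (b=7); 7→8: 4·8 = 32; 32−1 = 31

3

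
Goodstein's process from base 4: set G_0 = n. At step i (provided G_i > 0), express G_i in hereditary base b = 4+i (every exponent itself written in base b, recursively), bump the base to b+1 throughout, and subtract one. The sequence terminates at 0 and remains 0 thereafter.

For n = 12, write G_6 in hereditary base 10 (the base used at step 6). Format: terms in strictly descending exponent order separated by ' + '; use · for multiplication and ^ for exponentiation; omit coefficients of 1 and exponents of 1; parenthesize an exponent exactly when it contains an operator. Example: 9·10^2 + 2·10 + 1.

i=0: 12 = 3·4 (b=4); 4→5: 3·5 = 15; 15−1 = 14
i=1: 14 = 2·5 + 4 (b=5); 5→6: 2·6 + 4 = 16; 16−1 = 15
i=2: 15 = 2·6 + 3 (b=6); 6→7: 2·7 + 3 = 17; 17−1 = 16
i=3: 16 = 2·7 + 2 (b=7); 7→8: 2·8 + 2 = 18; 18−1 = 17
i=4: 17 = 2·8 + 1 (b=8); 8→9: 2·9 + 1 = 19; 19−1 = 18
i=5: 18 = 2·9 (b=9); 9→10: 2·10 = 20; 20−1 = 19

10 + 9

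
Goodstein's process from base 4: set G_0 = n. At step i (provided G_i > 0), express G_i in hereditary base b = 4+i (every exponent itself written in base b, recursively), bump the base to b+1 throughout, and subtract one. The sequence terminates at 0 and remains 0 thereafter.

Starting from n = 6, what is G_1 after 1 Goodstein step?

i=0: 6 = 4 + 2 (b=4); 4→5: 5 + 2 = 7; 7−1 = 6
i=1: 6 = 5 + 1 (b=5); 5→6: 6 + 1 = 7; 7−1 = 6

6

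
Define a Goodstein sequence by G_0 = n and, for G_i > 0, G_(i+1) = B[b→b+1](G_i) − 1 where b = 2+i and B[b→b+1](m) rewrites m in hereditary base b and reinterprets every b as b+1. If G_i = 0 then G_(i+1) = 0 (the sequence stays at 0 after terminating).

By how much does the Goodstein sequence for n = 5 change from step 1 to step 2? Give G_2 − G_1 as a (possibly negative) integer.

228

[0] 5 ≡ 2^2 + 1 (base 2). Lift 3: 28. −1: 27.
[1] 27 ≡ 3^3 (base 3). Lift 4: 256. −1: 255.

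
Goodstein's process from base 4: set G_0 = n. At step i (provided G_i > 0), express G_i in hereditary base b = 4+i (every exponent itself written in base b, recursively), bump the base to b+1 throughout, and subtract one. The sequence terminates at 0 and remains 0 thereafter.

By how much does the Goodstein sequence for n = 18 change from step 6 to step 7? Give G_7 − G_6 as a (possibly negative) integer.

5

G_0 = 18. HB_4(18) = 4^2 + 2. Bump = 27. G_1 = 26.
G_1 = 26. HB_5(26) = 5^2 + 1. Bump = 37. G_2 = 36.
G_2 = 36. HB_6(36) = 6^2. Bump = 49. G_3 = 48.
G_3 = 48. HB_7(48) = 6·7 + 6. Bump = 54. G_4 = 53.
G_4 = 53. HB_8(53) = 6·8 + 5. Bump = 59. G_5 = 58.
G_5 = 58. HB_9(58) = 6·9 + 4. Bump = 64. G_6 = 63.
G_6 = 63. HB_10(63) = 6·10 + 3. Bump = 69. G_7 = 68.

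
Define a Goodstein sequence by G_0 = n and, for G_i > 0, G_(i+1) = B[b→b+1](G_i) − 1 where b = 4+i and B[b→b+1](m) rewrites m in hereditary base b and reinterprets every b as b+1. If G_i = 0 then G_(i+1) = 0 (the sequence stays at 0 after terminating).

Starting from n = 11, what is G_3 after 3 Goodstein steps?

14

i=0: 11 = 2·4 + 3 (b=4); 4→5: 2·5 + 3 = 13; 13−1 = 12
i=1: 12 = 2·5 + 2 (b=5); 5→6: 2·6 + 2 = 14; 14−1 = 13
i=2: 13 = 2·6 + 1 (b=6); 6→7: 2·7 + 1 = 15; 15−1 = 14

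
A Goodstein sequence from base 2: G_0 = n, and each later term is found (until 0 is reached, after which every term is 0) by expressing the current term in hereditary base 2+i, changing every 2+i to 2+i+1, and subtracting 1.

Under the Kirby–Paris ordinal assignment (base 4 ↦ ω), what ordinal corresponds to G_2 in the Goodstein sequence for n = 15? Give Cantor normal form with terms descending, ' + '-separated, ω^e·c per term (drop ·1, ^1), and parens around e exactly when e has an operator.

ω^(ω + 1) + ω^ω + 3

step 0: 15 = 2^(2 + 1) + 2^2 + 2 + 1; sub 3 for 2: 3^(3 + 1) + 3^3 + 3 + 1; = 112; G_1 = 112−1 = 111
step 1: 111 = 3^(3 + 1) + 3^3 + 3; sub 4 for 3: 4^(4 + 1) + 4^4 + 4; = 1284; G_2 = 1284−1 = 1283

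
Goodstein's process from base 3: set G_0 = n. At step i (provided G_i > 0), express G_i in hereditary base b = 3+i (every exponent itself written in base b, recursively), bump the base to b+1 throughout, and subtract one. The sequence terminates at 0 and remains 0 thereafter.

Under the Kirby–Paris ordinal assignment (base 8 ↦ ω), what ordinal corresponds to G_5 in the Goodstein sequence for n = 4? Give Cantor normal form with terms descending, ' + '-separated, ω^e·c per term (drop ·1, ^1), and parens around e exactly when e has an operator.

(0) 4|_3 = 3 + 1 ↦ 4 + 1|_4 = 5 ⇒ 4
(1) 4|_4 = 4 ↦ 5|_5 = 5 ⇒ 4
(2) 4|_5 = 4 ↦ 4|_6 = 4 ⇒ 3
(3) 3|_6 = 3 ↦ 3|_7 = 3 ⇒ 2
(4) 2|_7 = 2 ↦ 2|_8 = 2 ⇒ 1

1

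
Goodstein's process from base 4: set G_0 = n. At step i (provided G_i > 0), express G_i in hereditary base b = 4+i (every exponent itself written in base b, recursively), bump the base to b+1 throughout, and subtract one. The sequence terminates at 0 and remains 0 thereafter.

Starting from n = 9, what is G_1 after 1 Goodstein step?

[0] 9 ≡ 2·4 + 1 (base 4). Lift 5: 11. −1: 10.
[1] 10 ≡ 2·5 (base 5). Lift 6: 12. −1: 11.

10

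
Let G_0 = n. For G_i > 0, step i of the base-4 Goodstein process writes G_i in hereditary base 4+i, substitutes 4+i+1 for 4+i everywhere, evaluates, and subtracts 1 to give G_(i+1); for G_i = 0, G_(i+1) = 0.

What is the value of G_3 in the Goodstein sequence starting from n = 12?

16

step 0: 12 = 3·4; sub 5 for 4: 3·5; = 15; G_1 = 15−1 = 14
step 1: 14 = 2·5 + 4; sub 6 for 5: 2·6 + 4; = 16; G_2 = 16−1 = 15
step 2: 15 = 2·6 + 3; sub 7 for 6: 2·7 + 3; = 17; G_3 = 17−1 = 16
step 3: 16 = 2·7 + 2; sub 8 for 7: 2·8 + 2; = 18; G_4 = 18−1 = 17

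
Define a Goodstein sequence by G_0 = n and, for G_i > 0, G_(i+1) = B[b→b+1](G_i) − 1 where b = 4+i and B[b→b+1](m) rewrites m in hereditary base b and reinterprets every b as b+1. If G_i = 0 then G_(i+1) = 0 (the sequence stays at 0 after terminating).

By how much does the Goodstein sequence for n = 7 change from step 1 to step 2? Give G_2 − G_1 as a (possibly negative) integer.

(0) 7|_4 = 4 + 3 ↦ 5 + 3|_5 = 8 ⇒ 7
(1) 7|_5 = 5 + 2 ↦ 6 + 2|_6 = 8 ⇒ 7

0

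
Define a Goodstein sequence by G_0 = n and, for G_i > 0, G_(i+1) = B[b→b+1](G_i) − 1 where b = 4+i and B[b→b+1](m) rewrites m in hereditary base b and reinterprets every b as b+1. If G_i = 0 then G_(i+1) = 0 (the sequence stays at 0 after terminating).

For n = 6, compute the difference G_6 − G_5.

-1

i=0: 6 = 4 + 2 (b=4); 4→5: 5 + 2 = 7; 7−1 = 6
i=1: 6 = 5 + 1 (b=5); 5→6: 6 + 1 = 7; 7−1 = 6
i=2: 6 = 6 (b=6); 6→7: 7 = 7; 7−1 = 6
i=3: 6 = 6 (b=7); 7→8: 6 = 6; 6−1 = 5
i=4: 5 = 5 (b=8); 8→9: 5 = 5; 5−1 = 4
i=5: 4 = 4 (b=9); 9→10: 4 = 4; 4−1 = 3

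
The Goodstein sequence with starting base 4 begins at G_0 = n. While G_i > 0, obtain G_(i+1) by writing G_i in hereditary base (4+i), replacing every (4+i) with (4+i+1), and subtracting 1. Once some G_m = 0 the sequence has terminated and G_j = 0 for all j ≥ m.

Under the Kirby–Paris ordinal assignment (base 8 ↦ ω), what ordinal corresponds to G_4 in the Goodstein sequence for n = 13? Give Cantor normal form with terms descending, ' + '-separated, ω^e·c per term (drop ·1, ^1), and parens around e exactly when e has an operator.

(0) 13|_4 = 3·4 + 1 ↦ 3·5 + 1|_5 = 16 ⇒ 15
(1) 15|_5 = 3·5 ↦ 3·6|_6 = 18 ⇒ 17
(2) 17|_6 = 2·6 + 5 ↦ 2·7 + 5|_7 = 19 ⇒ 18
(3) 18|_7 = 2·7 + 4 ↦ 2·8 + 4|_8 = 20 ⇒ 19

ω·2 + 3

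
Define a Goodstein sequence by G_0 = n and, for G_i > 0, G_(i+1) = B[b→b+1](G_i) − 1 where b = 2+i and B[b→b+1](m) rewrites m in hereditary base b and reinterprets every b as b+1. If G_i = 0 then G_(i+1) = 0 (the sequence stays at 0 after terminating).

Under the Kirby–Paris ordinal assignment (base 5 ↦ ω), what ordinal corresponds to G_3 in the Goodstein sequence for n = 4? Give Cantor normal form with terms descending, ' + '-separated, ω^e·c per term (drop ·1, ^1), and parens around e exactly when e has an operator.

(0) 4|_2 = 2^2 ↦ 3^3|_3 = 27 ⇒ 26
(1) 26|_3 = 2·3^2 + 2·3 + 2 ↦ 2·4^2 + 2·4 + 2|_4 = 42 ⇒ 41
(2) 41|_4 = 2·4^2 + 2·4 + 1 ↦ 2·5^2 + 2·5 + 1|_5 = 61 ⇒ 60
(3) 60|_5 = 2·5^2 + 2·5 ↦ 2·6^2 + 2·6|_6 = 84 ⇒ 83

ω^2·2 + ω·2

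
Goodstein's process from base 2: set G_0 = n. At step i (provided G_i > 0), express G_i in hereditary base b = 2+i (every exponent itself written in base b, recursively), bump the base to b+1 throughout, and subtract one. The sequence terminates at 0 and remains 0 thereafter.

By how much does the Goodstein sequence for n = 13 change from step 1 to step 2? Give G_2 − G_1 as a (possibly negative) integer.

1171

step 0: 13 = 2^(2 + 1) + 2^2 + 1; sub 3 for 2: 3^(3 + 1) + 3^3 + 1; = 109; G_1 = 109−1 = 108
step 1: 108 = 3^(3 + 1) + 3^3; sub 4 for 3: 4^(4 + 1) + 4^4; = 1280; G_2 = 1280−1 = 1279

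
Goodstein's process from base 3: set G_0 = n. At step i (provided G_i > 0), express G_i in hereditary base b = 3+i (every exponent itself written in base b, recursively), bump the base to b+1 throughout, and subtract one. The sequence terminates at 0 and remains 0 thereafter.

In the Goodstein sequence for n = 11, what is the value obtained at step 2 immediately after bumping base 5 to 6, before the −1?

36

G_0 = 11. HB_3(11) = 3^2 + 2. Bump = 18. G_1 = 17.
G_1 = 17. HB_4(17) = 4^2 + 1. Bump = 26. G_2 = 25.
G_2 = 25. HB_5(25) = 5^2. Bump = 36. G_3 = 35.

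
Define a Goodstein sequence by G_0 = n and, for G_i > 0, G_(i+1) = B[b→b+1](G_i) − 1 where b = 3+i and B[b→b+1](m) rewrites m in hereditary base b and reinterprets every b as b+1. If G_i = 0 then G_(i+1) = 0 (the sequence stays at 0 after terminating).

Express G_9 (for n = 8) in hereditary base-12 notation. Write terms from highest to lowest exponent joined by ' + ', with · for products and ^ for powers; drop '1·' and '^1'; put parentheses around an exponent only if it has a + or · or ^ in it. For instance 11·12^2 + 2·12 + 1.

11

(0) 8|_3 = 2·3 + 2 ↦ 2·4 + 2|_4 = 10 ⇒ 9
(1) 9|_4 = 2·4 + 1 ↦ 2·5 + 1|_5 = 11 ⇒ 10
(2) 10|_5 = 2·5 ↦ 2·6|_6 = 12 ⇒ 11
(3) 11|_6 = 6 + 5 ↦ 7 + 5|_7 = 12 ⇒ 11
(4) 11|_7 = 7 + 4 ↦ 8 + 4|_8 = 12 ⇒ 11
(5) 11|_8 = 8 + 3 ↦ 9 + 3|_9 = 12 ⇒ 11
(6) 11|_9 = 9 + 2 ↦ 10 + 2|_10 = 12 ⇒ 11
(7) 11|_10 = 10 + 1 ↦ 11 + 1|_11 = 12 ⇒ 11
(8) 11|_11 = 11 ↦ 12|_12 = 12 ⇒ 11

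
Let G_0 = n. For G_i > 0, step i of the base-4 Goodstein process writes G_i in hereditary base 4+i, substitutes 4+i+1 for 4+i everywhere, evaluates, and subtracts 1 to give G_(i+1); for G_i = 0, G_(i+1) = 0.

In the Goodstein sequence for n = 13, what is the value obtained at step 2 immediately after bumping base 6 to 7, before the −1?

19

G_0 = 13. HB_4(13) = 3·4 + 1. Bump = 16. G_1 = 15.
G_1 = 15. HB_5(15) = 3·5. Bump = 18. G_2 = 17.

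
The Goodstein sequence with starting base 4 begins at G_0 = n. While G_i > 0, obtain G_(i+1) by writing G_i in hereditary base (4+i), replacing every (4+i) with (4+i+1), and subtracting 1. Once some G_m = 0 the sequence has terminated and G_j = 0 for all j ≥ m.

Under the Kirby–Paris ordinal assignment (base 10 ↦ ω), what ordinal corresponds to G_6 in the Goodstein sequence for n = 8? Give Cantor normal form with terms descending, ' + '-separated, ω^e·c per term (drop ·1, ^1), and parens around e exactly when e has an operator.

9

G_0 = 8. HB_4(8) = 2·4. Bump = 10. G_1 = 9.
G_1 = 9. HB_5(9) = 5 + 4. Bump = 10. G_2 = 9.
G_2 = 9. HB_6(9) = 6 + 3. Bump = 10. G_3 = 9.
G_3 = 9. HB_7(9) = 7 + 2. Bump = 10. G_4 = 9.
G_4 = 9. HB_8(9) = 8 + 1. Bump = 10. G_5 = 9.
G_5 = 9. HB_9(9) = 9. Bump = 10. G_6 = 9.
G_6 = 9. HB_10(9) = 9. Bump = 9. G_7 = 8.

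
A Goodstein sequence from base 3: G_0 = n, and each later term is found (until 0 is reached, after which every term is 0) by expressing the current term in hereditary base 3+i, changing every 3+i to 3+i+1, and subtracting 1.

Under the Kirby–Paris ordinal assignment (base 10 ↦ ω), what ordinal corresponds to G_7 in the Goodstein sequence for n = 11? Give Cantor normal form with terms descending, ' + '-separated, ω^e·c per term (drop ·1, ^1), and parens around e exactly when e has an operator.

[0] 11 ≡ 3^2 + 2 (base 3). Lift 4: 18. −1: 17.
[1] 17 ≡ 4^2 + 1 (base 4). Lift 5: 26. −1: 25.
[2] 25 ≡ 5^2 (base 5). Lift 6: 36. −1: 35.
[3] 35 ≡ 5·6 + 5 (base 6). Lift 7: 40. −1: 39.
[4] 39 ≡ 5·7 + 4 (base 7). Lift 8: 44. −1: 43.
[5] 43 ≡ 5·8 + 3 (base 8). Lift 9: 48. −1: 47.
[6] 47 ≡ 5·9 + 2 (base 9). Lift 10: 52. −1: 51.

ω·5 + 1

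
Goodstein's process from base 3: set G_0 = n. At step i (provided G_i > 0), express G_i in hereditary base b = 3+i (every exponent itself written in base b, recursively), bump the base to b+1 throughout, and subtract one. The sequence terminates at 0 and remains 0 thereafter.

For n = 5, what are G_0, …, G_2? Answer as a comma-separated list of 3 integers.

5, 5, 5

G_0 = 5. HB_3(5) = 3 + 2. Bump = 6. G_1 = 5.
G_1 = 5. HB_4(5) = 4 + 1. Bump = 6. G_2 = 5.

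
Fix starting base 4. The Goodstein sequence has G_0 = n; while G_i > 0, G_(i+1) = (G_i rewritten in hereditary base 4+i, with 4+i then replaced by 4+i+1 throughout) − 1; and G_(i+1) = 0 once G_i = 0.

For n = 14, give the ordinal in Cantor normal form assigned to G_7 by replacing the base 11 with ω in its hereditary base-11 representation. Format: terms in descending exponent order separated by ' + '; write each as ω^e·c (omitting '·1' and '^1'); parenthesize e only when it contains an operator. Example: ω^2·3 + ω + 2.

ω·2 + 2

G_0=14  [base 4] 3·4 + 2  →[4↦5]→  3·5 + 2 = 17  −1 ⇒ G_1=16
G_1=16  [base 5] 3·5 + 1  →[5↦6]→  3·6 + 1 = 19  −1 ⇒ G_2=18
G_2=18  [base 6] 3·6  →[6↦7]→  3·7 = 21  −1 ⇒ G_3=20
G_3=20  [base 7] 2·7 + 6  →[7↦8]→  2·8 + 6 = 22  −1 ⇒ G_4=21
G_4=21  [base 8] 2·8 + 5  →[8↦9]→  2·9 + 5 = 23  −1 ⇒ G_5=22
G_5=22  [base 9] 2·9 + 4  →[9↦10]→  2·10 + 4 = 24  −1 ⇒ G_6=23
G_6=23  [base 10] 2·10 + 3  →[10↦11]→  2·11 + 3 = 25  −1 ⇒ G_7=24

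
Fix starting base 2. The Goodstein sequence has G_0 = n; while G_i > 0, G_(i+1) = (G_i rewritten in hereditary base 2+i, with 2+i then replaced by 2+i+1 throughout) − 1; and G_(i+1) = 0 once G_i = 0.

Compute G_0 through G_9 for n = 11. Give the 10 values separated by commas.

11, 84, 1027, 15627, 279937, 5764801, 134217727, 2749609302, 70077777775, 1997331745490

[0] 11 ≡ 2^(2 + 1) + 2 + 1 (base 2). Lift 3: 85. −1: 84.
[1] 84 ≡ 3^(3 + 1) + 3 (base 3). Lift 4: 1028. −1: 1027.
[2] 1027 ≡ 4^(4 + 1) + 3 (base 4). Lift 5: 15628. −1: 15627.
[3] 15627 ≡ 5^(5 + 1) + 2 (base 5). Lift 6: 279938. −1: 279937.
[4] 279937 ≡ 6^(6 + 1) + 1 (base 6). Lift 7: 5764802. −1: 5764801.
[5] 5764801 ≡ 7^(7 + 1) (base 7). Lift 8: 134217728. −1: 134217727.
[6] 134217727 ≡ 7·8^8 + 7·8^7 + 7·8^6 + 7·8^5 + 7·8^4 + 7·8^3 + 7·8^2 + 7·8 + 7 (base 8). Lift 9: 2749609303. −1: 2749609302.
[7] 2749609302 ≡ 7·9^9 + 7·9^7 + 7·9^6 + 7·9^5 + 7·9^4 + 7·9^3 + 7·9^2 + 7·9 + 6 (base 9). Lift 10: 70077777776. −1: 70077777775.
[8] 70077777775 ≡ 7·10^10 + 7·10^7 + 7·10^6 + 7·10^5 + 7·10^4 + 7·10^3 + 7·10^2 + 7·10 + 5 (base 10). Lift 11: 1997331745491. −1: 1997331745490.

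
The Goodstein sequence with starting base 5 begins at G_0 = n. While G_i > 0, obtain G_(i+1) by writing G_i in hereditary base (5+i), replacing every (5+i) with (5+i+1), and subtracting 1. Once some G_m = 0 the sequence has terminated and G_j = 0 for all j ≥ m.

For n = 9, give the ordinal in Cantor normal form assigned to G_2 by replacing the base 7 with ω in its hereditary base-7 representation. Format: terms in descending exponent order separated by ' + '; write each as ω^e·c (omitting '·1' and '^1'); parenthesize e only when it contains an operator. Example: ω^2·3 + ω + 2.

ω + 2

G_0 = 9. HB_5(9) = 5 + 4. Bump = 10. G_1 = 9.
G_1 = 9. HB_6(9) = 6 + 3. Bump = 10. G_2 = 9.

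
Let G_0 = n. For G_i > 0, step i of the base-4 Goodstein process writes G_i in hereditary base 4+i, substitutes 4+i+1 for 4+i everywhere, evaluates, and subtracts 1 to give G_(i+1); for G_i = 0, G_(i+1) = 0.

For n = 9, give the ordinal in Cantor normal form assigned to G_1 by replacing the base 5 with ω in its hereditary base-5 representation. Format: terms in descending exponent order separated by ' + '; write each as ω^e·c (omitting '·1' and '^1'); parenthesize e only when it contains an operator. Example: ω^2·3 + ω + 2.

(0) 9|_4 = 2·4 + 1 ↦ 2·5 + 1|_5 = 11 ⇒ 10
(1) 10|_5 = 2·5 ↦ 2·6|_6 = 12 ⇒ 11

ω·2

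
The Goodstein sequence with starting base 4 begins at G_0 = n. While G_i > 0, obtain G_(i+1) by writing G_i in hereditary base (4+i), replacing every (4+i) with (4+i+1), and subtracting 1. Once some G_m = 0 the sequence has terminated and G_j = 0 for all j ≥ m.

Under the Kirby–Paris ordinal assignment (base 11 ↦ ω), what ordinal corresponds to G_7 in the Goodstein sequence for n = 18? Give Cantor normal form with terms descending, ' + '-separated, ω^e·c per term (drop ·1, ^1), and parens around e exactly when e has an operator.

ω·6 + 2

18 —HB4→ 4^2 + 2 —bump→ 5^2 + 2 = 27 —(−1)→ 26
26 —HB5→ 5^2 + 1 —bump→ 6^2 + 1 = 37 —(−1)→ 36
36 —HB6→ 6^2 —bump→ 7^2 = 49 —(−1)→ 48
48 —HB7→ 6·7 + 6 —bump→ 6·8 + 6 = 54 —(−1)→ 53
53 —HB8→ 6·8 + 5 —bump→ 6·9 + 5 = 59 —(−1)→ 58
58 —HB9→ 6·9 + 4 —bump→ 6·10 + 4 = 64 —(−1)→ 63
63 —HB10→ 6·10 + 3 —bump→ 6·11 + 3 = 69 —(−1)→ 68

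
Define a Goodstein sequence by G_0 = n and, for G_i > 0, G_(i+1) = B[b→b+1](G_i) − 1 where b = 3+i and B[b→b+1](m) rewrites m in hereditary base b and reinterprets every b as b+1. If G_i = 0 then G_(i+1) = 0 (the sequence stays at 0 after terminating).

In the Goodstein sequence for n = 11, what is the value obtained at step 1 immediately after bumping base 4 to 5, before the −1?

G_0=11  [base 3] 3^2 + 2  →[3↦4]→  4^2 + 2 = 18  −1 ⇒ G_1=17
G_1=17  [base 4] 4^2 + 1  →[4↦5]→  5^2 + 1 = 26  −1 ⇒ G_2=25

26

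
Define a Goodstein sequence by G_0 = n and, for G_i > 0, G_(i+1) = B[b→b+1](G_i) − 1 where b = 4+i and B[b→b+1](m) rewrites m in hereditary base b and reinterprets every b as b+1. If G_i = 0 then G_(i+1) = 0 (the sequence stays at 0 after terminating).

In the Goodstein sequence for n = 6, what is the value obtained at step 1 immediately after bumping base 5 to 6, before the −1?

7

6 —HB4→ 4 + 2 —bump→ 5 + 2 = 7 —(−1)→ 6
6 —HB5→ 5 + 1 —bump→ 6 + 1 = 7 —(−1)→ 6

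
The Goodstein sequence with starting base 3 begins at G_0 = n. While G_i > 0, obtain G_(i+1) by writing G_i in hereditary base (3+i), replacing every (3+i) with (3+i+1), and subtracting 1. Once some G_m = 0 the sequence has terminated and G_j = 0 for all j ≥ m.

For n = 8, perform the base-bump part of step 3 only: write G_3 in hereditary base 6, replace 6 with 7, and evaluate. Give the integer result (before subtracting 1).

12

[0] 8 ≡ 2·3 + 2 (base 3). Lift 4: 10. −1: 9.
[1] 9 ≡ 2·4 + 1 (base 4). Lift 5: 11. −1: 10.
[2] 10 ≡ 2·5 (base 5). Lift 6: 12. −1: 11.
[3] 11 ≡ 6 + 5 (base 6). Lift 7: 12. −1: 11.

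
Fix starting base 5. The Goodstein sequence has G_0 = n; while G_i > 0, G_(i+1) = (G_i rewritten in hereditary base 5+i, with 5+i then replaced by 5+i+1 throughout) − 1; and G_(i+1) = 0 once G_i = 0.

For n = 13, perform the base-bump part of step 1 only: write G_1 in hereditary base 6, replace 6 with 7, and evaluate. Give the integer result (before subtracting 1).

16

[0] 13 ≡ 2·5 + 3 (base 5). Lift 6: 15. −1: 14.
[1] 14 ≡ 2·6 + 2 (base 6). Lift 7: 16. −1: 15.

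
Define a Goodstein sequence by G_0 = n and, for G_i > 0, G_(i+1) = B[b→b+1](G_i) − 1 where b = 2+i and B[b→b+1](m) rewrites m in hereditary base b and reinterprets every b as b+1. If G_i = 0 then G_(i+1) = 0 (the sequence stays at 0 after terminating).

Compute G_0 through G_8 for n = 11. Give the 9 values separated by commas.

(0) 11|_2 = 2^(2 + 1) + 2 + 1 ↦ 3^(3 + 1) + 3 + 1|_3 = 85 ⇒ 84
(1) 84|_3 = 3^(3 + 1) + 3 ↦ 4^(4 + 1) + 4|_4 = 1028 ⇒ 1027
(2) 1027|_4 = 4^(4 + 1) + 3 ↦ 5^(5 + 1) + 3|_5 = 15628 ⇒ 15627
(3) 15627|_5 = 5^(5 + 1) + 2 ↦ 6^(6 + 1) + 2|_6 = 279938 ⇒ 279937
(4) 279937|_6 = 6^(6 + 1) + 1 ↦ 7^(7 + 1) + 1|_7 = 5764802 ⇒ 5764801
(5) 5764801|_7 = 7^(7 + 1) ↦ 8^(8 + 1)|_8 = 134217728 ⇒ 134217727
(6) 134217727|_8 = 7·8^8 + 7·8^7 + 7·8^6 + 7·8^5 + 7·8^4 + 7·8^3 + 7·8^2 + 7·8 + 7 ↦ 7·9^9 + 7·9^7 + 7·9^6 + 7·9^5 + 7·9^4 + 7·9^3 + 7·9^2 + 7·9 + 7|_9 = 2749609303 ⇒ 2749609302
(7) 2749609302|_9 = 7·9^9 + 7·9^7 + 7·9^6 + 7·9^5 + 7·9^4 + 7·9^3 + 7·9^2 + 7·9 + 6 ↦ 7·10^10 + 7·10^7 + 7·10^6 + 7·10^5 + 7·10^4 + 7·10^3 + 7·10^2 + 7·10 + 6|_10 = 70077777776 ⇒ 70077777775

11, 84, 1027, 15627, 279937, 5764801, 134217727, 2749609302, 70077777775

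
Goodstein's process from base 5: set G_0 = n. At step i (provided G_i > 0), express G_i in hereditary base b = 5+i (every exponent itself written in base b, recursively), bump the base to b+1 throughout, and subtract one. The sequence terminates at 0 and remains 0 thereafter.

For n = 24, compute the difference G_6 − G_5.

base 5: 24 = 4·5 + 4; at 6: 4·6 + 4 = 28; next = 27
base 6: 27 = 4·6 + 3; at 7: 4·7 + 3 = 31; next = 30
base 7: 30 = 4·7 + 2; at 8: 4·8 + 2 = 34; next = 33
base 8: 33 = 4·8 + 1; at 9: 4·9 + 1 = 37; next = 36
base 9: 36 = 4·9; at 10: 4·10 = 40; next = 39
base 10: 39 = 3·10 + 9; at 11: 3·11 + 9 = 42; next = 41

2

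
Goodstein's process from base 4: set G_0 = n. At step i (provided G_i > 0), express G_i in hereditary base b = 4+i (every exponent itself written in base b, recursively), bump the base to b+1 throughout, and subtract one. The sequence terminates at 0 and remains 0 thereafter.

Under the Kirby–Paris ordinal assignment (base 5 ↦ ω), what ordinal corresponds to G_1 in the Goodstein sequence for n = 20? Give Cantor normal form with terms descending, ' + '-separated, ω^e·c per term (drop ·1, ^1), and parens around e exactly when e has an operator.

ω^2 + 4

[0] 20 ≡ 4^2 + 4 (base 4). Lift 5: 30. −1: 29.
[1] 29 ≡ 5^2 + 4 (base 5). Lift 6: 40. −1: 39.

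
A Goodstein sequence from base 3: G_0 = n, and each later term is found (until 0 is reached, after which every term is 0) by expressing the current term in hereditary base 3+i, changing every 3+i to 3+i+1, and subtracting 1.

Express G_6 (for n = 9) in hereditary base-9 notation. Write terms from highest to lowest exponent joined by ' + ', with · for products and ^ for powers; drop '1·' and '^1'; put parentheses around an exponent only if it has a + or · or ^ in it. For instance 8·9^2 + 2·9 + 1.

2·9 + 6

step 0: 9 = 3^2; sub 4 for 3: 4^2; = 16; G_1 = 16−1 = 15
step 1: 15 = 3·4 + 3; sub 5 for 4: 3·5 + 3; = 18; G_2 = 18−1 = 17
step 2: 17 = 3·5 + 2; sub 6 for 5: 3·6 + 2; = 20; G_3 = 20−1 = 19
step 3: 19 = 3·6 + 1; sub 7 for 6: 3·7 + 1; = 22; G_4 = 22−1 = 21
step 4: 21 = 3·7; sub 8 for 7: 3·8; = 24; G_5 = 24−1 = 23
step 5: 23 = 2·8 + 7; sub 9 for 8: 2·9 + 7; = 25; G_6 = 25−1 = 24
step 6: 24 = 2·9 + 6; sub 10 for 9: 2·10 + 6; = 26; G_7 = 26−1 = 25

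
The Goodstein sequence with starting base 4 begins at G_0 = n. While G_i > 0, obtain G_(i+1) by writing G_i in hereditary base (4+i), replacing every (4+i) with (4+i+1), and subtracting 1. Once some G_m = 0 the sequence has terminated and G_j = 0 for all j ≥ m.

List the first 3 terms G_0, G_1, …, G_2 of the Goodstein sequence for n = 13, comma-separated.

13 —HB4→ 3·4 + 1 —bump→ 3·5 + 1 = 16 —(−1)→ 15
15 —HB5→ 3·5 —bump→ 3·6 = 18 —(−1)→ 17

13, 15, 17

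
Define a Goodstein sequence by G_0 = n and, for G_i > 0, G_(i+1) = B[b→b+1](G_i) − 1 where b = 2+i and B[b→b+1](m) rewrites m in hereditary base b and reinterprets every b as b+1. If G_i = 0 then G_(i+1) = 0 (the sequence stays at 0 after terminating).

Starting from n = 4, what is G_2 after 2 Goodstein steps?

41

step 0: 4 = 2^2; sub 3 for 2: 3^3; = 27; G_1 = 27−1 = 26
step 1: 26 = 2·3^2 + 2·3 + 2; sub 4 for 3: 2·4^2 + 2·4 + 2; = 42; G_2 = 42−1 = 41
step 2: 41 = 2·4^2 + 2·4 + 1; sub 5 for 4: 2·5^2 + 2·5 + 1; = 61; G_3 = 61−1 = 60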